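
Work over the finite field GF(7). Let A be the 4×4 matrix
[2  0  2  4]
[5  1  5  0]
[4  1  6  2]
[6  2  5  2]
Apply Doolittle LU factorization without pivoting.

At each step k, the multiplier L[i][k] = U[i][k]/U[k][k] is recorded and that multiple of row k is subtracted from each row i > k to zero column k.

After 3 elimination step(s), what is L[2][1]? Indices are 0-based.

L[2][1] = 1

[col 0] pivot 2
  R1 -= 6*R0 → (0, 1, 0, 4)  (L[1][0] := 6)
  R2 -= 2*R0 → (0, 1, 2, 1)  (L[2][0] := 2)
  R3 -= 3*R0 → (0, 2, 6, 4)  (L[3][0] := 3)
[col 1] pivot 1
  R2 -= 1*R1 → (0, 0, 2, 4)  (L[2][1] := 1)
  R3 -= 2*R1 → (0, 0, 6, 3)  (L[3][1] := 2)
[col 2] pivot 2
  R3 -= 3*R2 → (0, 0, 0, 5)  (L[3][2] := 3)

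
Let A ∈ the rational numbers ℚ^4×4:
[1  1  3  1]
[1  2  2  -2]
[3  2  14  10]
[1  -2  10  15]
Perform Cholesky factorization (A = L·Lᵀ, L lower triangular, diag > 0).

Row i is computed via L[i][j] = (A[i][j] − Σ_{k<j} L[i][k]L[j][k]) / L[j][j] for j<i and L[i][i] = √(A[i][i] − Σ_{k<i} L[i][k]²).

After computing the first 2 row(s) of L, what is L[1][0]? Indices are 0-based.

L[1][0] = 1

Step 1: L[0][0] = √(1) = 1.
  L[1][0] = (1) / L[0][0] = 1.
Step 2: L[1][1] = √(1) = 1.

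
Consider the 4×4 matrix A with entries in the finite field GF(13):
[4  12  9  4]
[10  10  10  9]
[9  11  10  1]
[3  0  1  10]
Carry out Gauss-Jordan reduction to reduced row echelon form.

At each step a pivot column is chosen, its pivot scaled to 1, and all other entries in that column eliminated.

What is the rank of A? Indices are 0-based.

rank = 3

step 1: normalize row 0 (÷4) = (1, 3, 12, 1)
  row 1: subtract 10×row0 = (0, 6, 7, 12)
  row 2: subtract 9×row0 = (0, 10, 6, 5)
  row 3: subtract 3×row0 = (0, 4, 4, 7)
step 2: normalize row 1 (÷6) = (0, 1, 12, 2)
  row 0: subtract 3×row1 = (1, 0, 2, 8)
  row 2: subtract 10×row1 = (0, 0, 3, 11)
  row 3: subtract 4×row1 = (0, 0, 8, 12)
step 3: normalize row 2 (÷3) = (0, 0, 1, 8)
  row 0: subtract 2×row2 = (1, 0, 0, 5)
  row 1: subtract 12×row2 = (0, 1, 0, 10)
  row 3: subtract 8×row2 = (0, 0, 0, 0)
skip col 3 (zero from row 3)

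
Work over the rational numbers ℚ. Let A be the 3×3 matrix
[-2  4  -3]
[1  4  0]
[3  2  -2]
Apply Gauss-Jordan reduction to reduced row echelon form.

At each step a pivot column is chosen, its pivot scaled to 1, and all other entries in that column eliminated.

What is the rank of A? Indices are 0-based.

rank = 3

pivot(0,0)=-2: scale R0 → (1, -2, 3/2)
  clear (1,0): R1 −= (1)R0 → (0, 6, -3/2)
  clear (2,0): R2 −= (3)R0 → (0, 8, -13/2)
pivot(1,1)=6: scale R1 → (0, 1, -1/4)
  clear (0,1): R0 −= (-2)R1 → (1, 0, 1)
  clear (2,1): R2 −= (8)R1 → (0, 0, -9/2)
pivot(2,2)=-9/2: scale R2 → (0, 0, 1)
  clear (0,2): R0 −= (1)R2 → (1, 0, 0)
  clear (1,2): R1 −= (-1/4)R2 → (0, 1, 0)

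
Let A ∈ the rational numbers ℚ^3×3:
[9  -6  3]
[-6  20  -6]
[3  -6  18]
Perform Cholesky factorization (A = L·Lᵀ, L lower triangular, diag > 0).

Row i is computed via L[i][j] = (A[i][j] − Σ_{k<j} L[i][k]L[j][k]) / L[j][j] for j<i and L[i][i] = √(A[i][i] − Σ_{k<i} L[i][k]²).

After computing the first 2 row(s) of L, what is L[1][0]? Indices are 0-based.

Step 1: L[0][0] = √(9) = 3.
  L[1][0] = (-6) / L[0][0] = -2.
Step 2: L[1][1] = √(16) = 4.

L[1][0] = -2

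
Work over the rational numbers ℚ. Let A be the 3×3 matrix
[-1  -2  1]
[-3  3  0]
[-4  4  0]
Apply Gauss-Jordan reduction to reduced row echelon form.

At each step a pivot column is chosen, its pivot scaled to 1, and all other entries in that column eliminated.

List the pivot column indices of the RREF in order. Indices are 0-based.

pivot columns: 0, 1

step 1: normalize row 0 (÷-1) = (1, 2, -1)
  row 1: subtract -3×row0 = (0, 9, -3)
  row 2: subtract -4×row0 = (0, 12, -4)
step 2: normalize row 1 (÷9) = (0, 1, -1/3)
  row 0: subtract 2×row1 = (1, 0, -1/3)
  row 2: subtract 12×row1 = (0, 0, 0)
skip col 2 (zero from row 2)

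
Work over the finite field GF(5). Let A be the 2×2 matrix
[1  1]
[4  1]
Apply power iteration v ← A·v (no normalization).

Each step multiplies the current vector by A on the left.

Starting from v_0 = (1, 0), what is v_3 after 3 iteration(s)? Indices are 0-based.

v_3 = (3, 3)

v_0 = (1, 0).
v_1 = A·v_0 = (1, 4).
v_2 = A·v_1 = (0, 3).
v_3 = A·v_2 = (3, 3).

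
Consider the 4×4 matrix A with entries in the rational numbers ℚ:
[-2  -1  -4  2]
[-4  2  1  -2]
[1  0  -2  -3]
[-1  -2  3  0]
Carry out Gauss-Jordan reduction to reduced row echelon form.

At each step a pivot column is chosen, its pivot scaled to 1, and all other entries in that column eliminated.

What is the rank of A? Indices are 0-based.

rank = 4

[1] R0 /= -2  ⇒  (1, 1/2, 2, -1)
     R1 -= -4·R0  ⇒  (0, 4, 9, -6)
     R2 -= 1·R0  ⇒  (0, -1/2, -4, -2)
     R3 -= -1·R0  ⇒  (0, -3/2, 5, -1)
[2] R1 /= 4  ⇒  (0, 1, 9/4, -3/2)
     R0 -= 1/2·R1  ⇒  (1, 0, 7/8, -1/4)
     R2 -= -1/2·R1  ⇒  (0, 0, -23/8, -11/4)
     R3 -= -3/2·R1  ⇒  (0, 0, 67/8, -13/4)
[3] R2 /= -23/8  ⇒  (0, 0, 1, 22/23)
     R0 -= 7/8·R2  ⇒  (1, 0, 0, -25/23)
     R1 -= 9/4·R2  ⇒  (0, 1, 0, -84/23)
     R3 -= 67/8·R2  ⇒  (0, 0, 0, -259/23)
[4] R3 /= -259/23  ⇒  (0, 0, 0, 1)
     R0 -= -25/23·R3  ⇒  (1, 0, 0, 0)
     R1 -= -84/23·R3  ⇒  (0, 1, 0, 0)
     R2 -= 22/23·R3  ⇒  (0, 0, 1, 0)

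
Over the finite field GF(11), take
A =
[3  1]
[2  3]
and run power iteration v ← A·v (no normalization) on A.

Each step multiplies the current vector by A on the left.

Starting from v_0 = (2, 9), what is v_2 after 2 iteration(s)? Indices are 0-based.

v_2 = (10, 2)

v_0 = (2, 9).
v_1 = A·v_0 = (4, 9).
v_2 = A·v_1 = (10, 2).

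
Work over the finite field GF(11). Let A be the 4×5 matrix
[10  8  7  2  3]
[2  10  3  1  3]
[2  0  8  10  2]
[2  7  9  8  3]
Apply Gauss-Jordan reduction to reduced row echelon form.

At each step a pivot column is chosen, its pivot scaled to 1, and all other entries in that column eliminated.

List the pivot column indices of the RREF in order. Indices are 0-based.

pivot columns: 0, 1, 2, 3

pivot(0,0)=10: scale R0 → (1, 3, 4, 9, 8)
  clear (1,0): R1 −= (2)R0 → (0, 4, 6, 5, 9)
  clear (2,0): R2 −= (2)R0 → (0, 5, 0, 3, 8)
  clear (3,0): R3 −= (2)R0 → (0, 1, 1, 1, 9)
pivot(1,1)=4: scale R1 → (0, 1, 7, 4, 5)
  clear (0,1): R0 −= (3)R1 → (1, 0, 5, 8, 4)
  clear (2,1): R2 −= (5)R1 → (0, 0, 9, 5, 5)
  clear (3,1): R3 −= (1)R1 → (0, 0, 5, 8, 4)
pivot(2,2)=9: scale R2 → (0, 0, 1, 3, 3)
  clear (0,2): R0 −= (5)R2 → (1, 0, 0, 4, 0)
  clear (1,2): R1 −= (7)R2 → (0, 1, 0, 5, 6)
  clear (3,2): R3 −= (5)R2 → (0, 0, 0, 4, 0)
pivot(3,3)=4: scale R3 → (0, 0, 0, 1, 0)
  clear (0,3): R0 −= (4)R3 → (1, 0, 0, 0, 0)
  clear (1,3): R1 −= (5)R3 → (0, 1, 0, 0, 6)
  clear (2,3): R2 −= (3)R3 → (0, 0, 1, 0, 3)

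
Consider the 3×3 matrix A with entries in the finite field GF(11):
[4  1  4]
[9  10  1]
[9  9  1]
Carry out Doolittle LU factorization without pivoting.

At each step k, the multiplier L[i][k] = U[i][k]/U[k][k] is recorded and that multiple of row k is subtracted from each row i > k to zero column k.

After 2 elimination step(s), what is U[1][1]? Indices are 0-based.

[col 0] pivot 4
  R1 -= 5*R0 → (0, 5, 3)  (L[1][0] := 5)
  R2 -= 5*R0 → (0, 4, 3)  (L[2][0] := 5)
[col 1] pivot 5
  R2 -= 3*R1 → (0, 0, 5)  (L[2][1] := 3)

U[1][1] = 5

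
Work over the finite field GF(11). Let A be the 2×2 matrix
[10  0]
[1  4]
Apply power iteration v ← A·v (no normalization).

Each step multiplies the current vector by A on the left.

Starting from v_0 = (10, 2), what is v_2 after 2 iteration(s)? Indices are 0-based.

v_0 = (10, 2).
v_1 = A·v_0 = (1, 7).
v_2 = A·v_1 = (10, 7).

v_2 = (10, 7)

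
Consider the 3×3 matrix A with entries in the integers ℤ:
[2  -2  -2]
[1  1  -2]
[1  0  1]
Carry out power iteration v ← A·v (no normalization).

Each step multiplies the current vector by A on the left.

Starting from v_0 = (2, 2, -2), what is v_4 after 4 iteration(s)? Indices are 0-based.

v_4 = (-80, -44, -52)

v_0 = (2, 2, -2).
v_1 = A·v_0 = (4, 8, 0).
v_2 = A·v_1 = (-8, 12, 4).
v_3 = A·v_2 = (-48, -4, -4).
v_4 = A·v_3 = (-80, -44, -52).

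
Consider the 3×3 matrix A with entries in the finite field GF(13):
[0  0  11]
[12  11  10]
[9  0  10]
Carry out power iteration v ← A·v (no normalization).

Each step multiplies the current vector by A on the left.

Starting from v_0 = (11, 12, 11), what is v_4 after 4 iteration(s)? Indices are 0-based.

v_0 = (11, 12, 11).
v_1 = A·v_0 = (4, 10, 1).
v_2 = A·v_1 = (11, 12, 7).
v_3 = A·v_2 = (12, 9, 0).
v_4 = A·v_3 = (0, 9, 4).

v_4 = (0, 9, 4)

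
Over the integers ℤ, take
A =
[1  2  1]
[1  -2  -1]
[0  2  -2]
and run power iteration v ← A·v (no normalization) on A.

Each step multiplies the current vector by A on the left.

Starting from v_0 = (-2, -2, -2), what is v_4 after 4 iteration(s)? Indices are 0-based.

v_4 = (-24, -24, 144)

v_0 = (-2, -2, -2).
v_1 = A·v_0 = (-8, 4, 0).
v_2 = A·v_1 = (0, -16, 8).
v_3 = A·v_2 = (-24, 24, -48).
v_4 = A·v_3 = (-24, -24, 144).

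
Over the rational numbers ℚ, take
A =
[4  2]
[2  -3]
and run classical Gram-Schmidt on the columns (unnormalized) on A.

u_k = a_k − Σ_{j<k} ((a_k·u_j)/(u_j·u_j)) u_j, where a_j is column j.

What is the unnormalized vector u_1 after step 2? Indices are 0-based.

Step 1: u_0 = a_0 = (4, 2).
Step 2: u_1 = a_1 − (1/10)·u_0 = (8/5, -16/5).

u_1 = (8/5, -16/5)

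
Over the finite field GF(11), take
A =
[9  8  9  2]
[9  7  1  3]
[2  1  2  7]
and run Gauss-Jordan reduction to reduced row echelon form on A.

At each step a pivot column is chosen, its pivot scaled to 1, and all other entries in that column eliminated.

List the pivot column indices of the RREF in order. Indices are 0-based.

pivot columns: 0, 1, 2

step 1: normalize row 0 (÷9) = (1, 7, 1, 10)
  row 1: subtract 9×row0 = (0, 10, 3, 1)
  row 2: subtract 2×row0 = (0, 9, 0, 9)
step 2: normalize row 1 (÷10) = (0, 1, 8, 10)
  row 0: subtract 7×row1 = (1, 0, 0, 6)
  row 2: subtract 9×row1 = (0, 0, 5, 7)
step 3: normalize row 2 (÷5) = (0, 0, 1, 8)
  row 1: subtract 8×row2 = (0, 1, 0, 1)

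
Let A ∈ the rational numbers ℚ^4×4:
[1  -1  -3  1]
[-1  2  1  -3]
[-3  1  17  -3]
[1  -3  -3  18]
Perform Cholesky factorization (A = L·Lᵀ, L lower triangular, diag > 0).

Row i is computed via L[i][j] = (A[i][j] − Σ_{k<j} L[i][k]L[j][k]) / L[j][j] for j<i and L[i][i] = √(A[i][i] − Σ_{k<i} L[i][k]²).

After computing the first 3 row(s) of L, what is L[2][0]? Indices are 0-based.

Step 1: L[0][0] = √(1) = 1.
  L[1][0] = (-1) / L[0][0] = -1.
Step 2: L[1][1] = √(1) = 1.
  L[2][0] = (-3) / L[0][0] = -3.
  L[2][1] = (-2) / L[1][1] = -2.
Step 3: L[2][2] = √(4) = 2.

L[2][0] = -3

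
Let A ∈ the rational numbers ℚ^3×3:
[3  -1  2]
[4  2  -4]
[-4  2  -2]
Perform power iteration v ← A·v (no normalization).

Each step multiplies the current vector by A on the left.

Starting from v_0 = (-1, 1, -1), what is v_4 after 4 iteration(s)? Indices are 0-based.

v_4 = (136, 368, -368)

v_0 = (-1, 1, -1).
v_1 = A·v_0 = (-6, 2, 8).
v_2 = A·v_1 = (-4, -52, 12).
v_3 = A·v_2 = (64, -168, -112).
v_4 = A·v_3 = (136, 368, -368).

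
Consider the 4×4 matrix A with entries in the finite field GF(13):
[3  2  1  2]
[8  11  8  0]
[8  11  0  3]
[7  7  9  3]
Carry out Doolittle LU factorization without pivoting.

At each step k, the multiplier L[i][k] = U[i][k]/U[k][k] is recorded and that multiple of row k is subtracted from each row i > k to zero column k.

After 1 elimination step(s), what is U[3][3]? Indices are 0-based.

U[3][3] = 7

Step 1: pivot at (0,0) is 3.
  row1 ← row1 − (7)·row0  ⇒  L[1][0]=7, U row1=(0, 10, 1, 12)
  row2 ← row2 − (7)·row0  ⇒  L[2][0]=7, U row2=(0, 10, 6, 2)
  row3 ← row3 − (11)·row0  ⇒  L[3][0]=11, U row3=(0, 11, 11, 7)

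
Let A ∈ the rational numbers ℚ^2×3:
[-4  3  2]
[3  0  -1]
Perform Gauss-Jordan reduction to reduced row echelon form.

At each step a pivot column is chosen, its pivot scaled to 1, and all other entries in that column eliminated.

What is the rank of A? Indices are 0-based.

rank = 2

[1] R0 /= -4  ⇒  (1, -3/4, -1/2)
     R1 -= 3·R0  ⇒  (0, 9/4, 1/2)
[2] R1 /= 9/4  ⇒  (0, 1, 2/9)
     R0 -= -3/4·R1  ⇒  (1, 0, -1/3)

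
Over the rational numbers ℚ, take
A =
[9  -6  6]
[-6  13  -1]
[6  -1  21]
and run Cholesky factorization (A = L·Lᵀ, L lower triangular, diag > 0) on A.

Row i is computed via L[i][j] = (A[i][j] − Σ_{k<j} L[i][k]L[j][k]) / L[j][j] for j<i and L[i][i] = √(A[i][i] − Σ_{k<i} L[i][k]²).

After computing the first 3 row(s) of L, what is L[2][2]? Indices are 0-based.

L[2][2] = 4

Step 1: L[0][0] = √(9) = 3.
  L[1][0] = (-6) / L[0][0] = -2.
Step 2: L[1][1] = √(9) = 3.
  L[2][0] = (6) / L[0][0] = 2.
  L[2][1] = (3) / L[1][1] = 1.
Step 3: L[2][2] = √(16) = 4.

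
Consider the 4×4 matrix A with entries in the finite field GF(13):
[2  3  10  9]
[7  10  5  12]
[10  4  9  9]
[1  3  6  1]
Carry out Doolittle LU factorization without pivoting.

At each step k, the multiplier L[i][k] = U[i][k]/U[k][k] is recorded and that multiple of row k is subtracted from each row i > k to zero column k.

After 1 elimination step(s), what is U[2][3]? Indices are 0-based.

Step 1: pivot at (0,0) is 2.
  row1 ← row1 − (10)·row0  ⇒  L[1][0]=10, U row1=(0, 6, 9, 0)
  row2 ← row2 − (5)·row0  ⇒  L[2][0]=5, U row2=(0, 2, 11, 3)
  row3 ← row3 − (7)·row0  ⇒  L[3][0]=7, U row3=(0, 8, 1, 3)

U[2][3] = 3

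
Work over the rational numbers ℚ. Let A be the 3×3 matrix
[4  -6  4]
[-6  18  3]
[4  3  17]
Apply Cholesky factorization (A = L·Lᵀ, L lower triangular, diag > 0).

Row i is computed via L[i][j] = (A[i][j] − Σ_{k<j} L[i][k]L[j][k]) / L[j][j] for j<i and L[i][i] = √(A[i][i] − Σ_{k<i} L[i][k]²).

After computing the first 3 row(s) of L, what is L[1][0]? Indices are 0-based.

Step 1: L[0][0] = √(4) = 2.
  L[1][0] = (-6) / L[0][0] = -3.
Step 2: L[1][1] = √(9) = 3.
  L[2][0] = (4) / L[0][0] = 2.
  L[2][1] = (9) / L[1][1] = 3.
Step 3: L[2][2] = √(4) = 2.

L[1][0] = -3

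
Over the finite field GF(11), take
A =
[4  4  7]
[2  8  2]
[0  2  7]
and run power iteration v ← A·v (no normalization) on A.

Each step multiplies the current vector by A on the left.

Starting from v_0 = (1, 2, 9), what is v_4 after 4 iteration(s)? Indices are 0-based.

v_4 = (5, 0, 7)

v_0 = (1, 2, 9).
v_1 = A·v_0 = (9, 3, 1).
v_2 = A·v_1 = (0, 0, 2).
v_3 = A·v_2 = (3, 4, 3).
v_4 = A·v_3 = (5, 0, 7).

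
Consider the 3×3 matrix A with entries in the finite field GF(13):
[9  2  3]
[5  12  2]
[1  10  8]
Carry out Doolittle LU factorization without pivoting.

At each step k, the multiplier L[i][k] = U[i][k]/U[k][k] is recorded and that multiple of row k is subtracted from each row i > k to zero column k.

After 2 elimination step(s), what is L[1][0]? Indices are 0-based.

Step 1: pivot at (0,0) is 9.
  row1 ← row1 − (2)·row0  ⇒  L[1][0]=2, U row1=(0, 8, 9)
  row2 ← row2 − (3)·row0  ⇒  L[2][0]=3, U row2=(0, 4, 12)
Step 2: pivot at (1,1) is 8.
  row2 ← row2 − (7)·row1  ⇒  L[2][1]=7, U row2=(0, 0, 1)

L[1][0] = 2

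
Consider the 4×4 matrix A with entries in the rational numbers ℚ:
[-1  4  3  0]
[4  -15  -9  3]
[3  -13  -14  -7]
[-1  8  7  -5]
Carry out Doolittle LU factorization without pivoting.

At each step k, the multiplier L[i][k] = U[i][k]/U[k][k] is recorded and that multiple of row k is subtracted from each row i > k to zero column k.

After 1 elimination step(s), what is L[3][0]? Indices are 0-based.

k=0: U[0][0]=-1
  eliminate (1,0): mult=-4, new row 1: (0, 1, 3, 3); set L[1][0]=-4
  eliminate (2,0): mult=-3, new row 2: (0, -1, -5, -7); set L[2][0]=-3
  eliminate (3,0): mult=1, new row 3: (0, 4, 4, -5); set L[3][0]=1

L[3][0] = 1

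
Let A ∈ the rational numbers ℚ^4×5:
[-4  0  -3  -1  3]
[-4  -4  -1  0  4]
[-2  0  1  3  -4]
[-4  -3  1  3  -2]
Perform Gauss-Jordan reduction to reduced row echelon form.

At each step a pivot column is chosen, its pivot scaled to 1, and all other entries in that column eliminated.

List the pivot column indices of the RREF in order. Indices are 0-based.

[1] R0 /= -4  ⇒  (1, 0, 3/4, 1/4, -3/4)
     R1 -= -4·R0  ⇒  (0, -4, 2, 1, 1)
     R2 -= -2·R0  ⇒  (0, 0, 5/2, 7/2, -11/2)
     R3 -= -4·R0  ⇒  (0, -3, 4, 4, -5)
[2] R1 /= -4  ⇒  (0, 1, -1/2, -1/4, -1/4)
     R3 -= -3·R1  ⇒  (0, 0, 5/2, 13/4, -23/4)
[3] R2 /= 5/2  ⇒  (0, 0, 1, 7/5, -11/5)
     R0 -= 3/4·R2  ⇒  (1, 0, 0, -4/5, 9/10)
     R1 -= -1/2·R2  ⇒  (0, 1, 0, 9/20, -27/20)
     R3 -= 5/2·R2  ⇒  (0, 0, 0, -1/4, -1/4)
[4] R3 /= -1/4  ⇒  (0, 0, 0, 1, 1)
     R0 -= -4/5·R3  ⇒  (1, 0, 0, 0, 17/10)
     R1 -= 9/20·R3  ⇒  (0, 1, 0, 0, -9/5)
     R2 -= 7/5·R3  ⇒  (0, 0, 1, 0, -18/5)

pivot columns: 0, 1, 2, 3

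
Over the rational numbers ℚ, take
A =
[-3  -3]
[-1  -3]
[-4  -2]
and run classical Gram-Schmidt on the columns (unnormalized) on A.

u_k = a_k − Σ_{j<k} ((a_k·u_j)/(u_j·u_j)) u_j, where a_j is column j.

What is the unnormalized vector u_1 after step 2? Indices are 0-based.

Step 1: u_0 = a_0 = (-3, -1, -4).
Step 2: u_1 = a_1 − (10/13)·u_0 = (-9/13, -29/13, 14/13).

u_1 = (-9/13, -29/13, 14/13)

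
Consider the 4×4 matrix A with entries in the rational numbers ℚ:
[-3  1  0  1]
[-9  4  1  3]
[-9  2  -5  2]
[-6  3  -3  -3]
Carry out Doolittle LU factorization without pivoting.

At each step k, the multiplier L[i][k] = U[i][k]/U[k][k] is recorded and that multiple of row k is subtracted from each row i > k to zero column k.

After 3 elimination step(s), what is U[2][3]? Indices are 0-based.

U[2][3] = -1

k=0: U[0][0]=-3
  eliminate (1,0): mult=3, new row 1: (0, 1, 1, 0); set L[1][0]=3
  eliminate (2,0): mult=3, new row 2: (0, -1, -5, -1); set L[2][0]=3
  eliminate (3,0): mult=2, new row 3: (0, 1, -3, -5); set L[3][0]=2
k=1: U[1][1]=1
  eliminate (2,1): mult=-1, new row 2: (0, 0, -4, -1); set L[2][1]=-1
  eliminate (3,1): mult=1, new row 3: (0, 0, -4, -5); set L[3][1]=1
k=2: U[2][2]=-4
  eliminate (3,2): mult=1, new row 3: (0, 0, 0, -4); set L[3][2]=1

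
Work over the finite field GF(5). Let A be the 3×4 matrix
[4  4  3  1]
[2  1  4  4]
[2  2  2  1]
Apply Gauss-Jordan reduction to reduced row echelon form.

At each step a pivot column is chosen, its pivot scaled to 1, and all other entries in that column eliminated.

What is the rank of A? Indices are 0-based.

step 1: normalize row 0 (÷4) = (1, 1, 2, 4)
  row 1: subtract 2×row0 = (0, 4, 0, 1)
  row 2: subtract 2×row0 = (0, 0, 3, 3)
step 2: normalize row 1 (÷4) = (0, 1, 0, 4)
  row 0: subtract 1×row1 = (1, 0, 2, 0)
step 3: normalize row 2 (÷3) = (0, 0, 1, 1)
  row 0: subtract 2×row2 = (1, 0, 0, 3)

rank = 3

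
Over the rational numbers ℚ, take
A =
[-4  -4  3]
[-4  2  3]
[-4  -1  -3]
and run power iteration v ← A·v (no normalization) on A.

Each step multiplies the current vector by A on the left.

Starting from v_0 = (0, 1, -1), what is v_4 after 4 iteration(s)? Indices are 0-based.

v_0 = (0, 1, -1).
v_1 = A·v_0 = (-7, -1, 2).
v_2 = A·v_1 = (38, 32, 23).
v_3 = A·v_2 = (-211, -19, -253).
v_4 = A·v_3 = (161, 47, 1622).

v_4 = (161, 47, 1622)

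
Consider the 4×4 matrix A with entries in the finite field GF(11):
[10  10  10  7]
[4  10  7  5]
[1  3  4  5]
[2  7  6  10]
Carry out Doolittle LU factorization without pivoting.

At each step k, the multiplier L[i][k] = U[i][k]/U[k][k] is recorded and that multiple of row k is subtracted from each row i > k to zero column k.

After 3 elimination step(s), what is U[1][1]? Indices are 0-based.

U[1][1] = 6

Step 1: pivot at (0,0) is 10.
  row1 ← row1 − (7)·row0  ⇒  L[1][0]=7, U row1=(0, 6, 3, 0)
  row2 ← row2 − (10)·row0  ⇒  L[2][0]=10, U row2=(0, 2, 3, 1)
  row3 ← row3 − (9)·row0  ⇒  L[3][0]=9, U row3=(0, 5, 4, 2)
Step 2: pivot at (1,1) is 6.
  row2 ← row2 − (4)·row1  ⇒  L[2][1]=4, U row2=(0, 0, 2, 1)
  row3 ← row3 − (10)·row1  ⇒  L[3][1]=10, U row3=(0, 0, 7, 2)
Step 3: pivot at (2,2) is 2.
  row3 ← row3 − (9)·row2  ⇒  L[3][2]=9, U row3=(0, 0, 0, 4)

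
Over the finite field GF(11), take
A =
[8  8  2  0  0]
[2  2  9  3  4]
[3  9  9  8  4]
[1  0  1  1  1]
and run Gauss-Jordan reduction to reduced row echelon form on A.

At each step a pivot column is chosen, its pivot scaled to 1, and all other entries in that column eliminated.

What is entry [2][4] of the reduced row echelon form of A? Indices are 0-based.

pivot(0,0)=8: scale R0 → (1, 1, 3, 0, 0)
  clear (1,0): R1 −= (2)R0 → (0, 0, 3, 3, 4)
  clear (2,0): R2 −= (3)R0 → (0, 6, 0, 8, 4)
  clear (3,0): R3 −= (1)R0 → (0, 10, 9, 1, 1)
pivot(1,1): swap R1↔R2
pivot(1,1)=6: scale R1 → (0, 1, 0, 5, 8)
  clear (0,1): R0 −= (1)R1 → (1, 0, 3, 6, 3)
  clear (3,1): R3 −= (10)R1 → (0, 0, 9, 6, 9)
pivot(2,2)=3: scale R2 → (0, 0, 1, 1, 5)
  clear (0,2): R0 −= (3)R2 → (1, 0, 0, 3, 10)
  clear (3,2): R3 −= (9)R2 → (0, 0, 0, 8, 8)
pivot(3,3)=8: scale R3 → (0, 0, 0, 1, 1)
  clear (0,3): R0 −= (3)R3 → (1, 0, 0, 0, 7)
  clear (1,3): R1 −= (5)R3 → (0, 1, 0, 0, 3)
  clear (2,3): R2 −= (1)R3 → (0, 0, 1, 0, 4)

M[2][4] = 4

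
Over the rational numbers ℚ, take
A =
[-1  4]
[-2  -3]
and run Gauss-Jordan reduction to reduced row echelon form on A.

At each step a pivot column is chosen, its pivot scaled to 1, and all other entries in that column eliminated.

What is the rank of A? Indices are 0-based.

rank = 2

[1] R0 /= -1  ⇒  (1, -4)
     R1 -= -2·R0  ⇒  (0, -11)
[2] R1 /= -11  ⇒  (0, 1)
     R0 -= -4·R1  ⇒  (1, 0)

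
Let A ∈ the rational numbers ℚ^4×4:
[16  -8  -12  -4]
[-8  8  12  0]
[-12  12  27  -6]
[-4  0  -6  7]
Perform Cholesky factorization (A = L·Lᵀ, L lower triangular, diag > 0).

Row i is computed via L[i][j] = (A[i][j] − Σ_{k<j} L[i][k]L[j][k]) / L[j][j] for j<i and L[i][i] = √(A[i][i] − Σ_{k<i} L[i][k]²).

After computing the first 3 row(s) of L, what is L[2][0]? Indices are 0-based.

Step 1: L[0][0] = √(16) = 4.
  L[1][0] = (-8) / L[0][0] = -2.
Step 2: L[1][1] = √(4) = 2.
  L[2][0] = (-12) / L[0][0] = -3.
  L[2][1] = (6) / L[1][1] = 3.
Step 3: L[2][2] = √(9) = 3.

L[2][0] = -3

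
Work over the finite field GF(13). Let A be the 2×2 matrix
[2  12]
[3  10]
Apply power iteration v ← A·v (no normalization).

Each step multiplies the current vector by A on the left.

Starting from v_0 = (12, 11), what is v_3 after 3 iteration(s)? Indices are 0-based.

v_0 = (12, 11).
v_1 = A·v_0 = (0, 3).
v_2 = A·v_1 = (10, 4).
v_3 = A·v_2 = (3, 5).

v_3 = (3, 5)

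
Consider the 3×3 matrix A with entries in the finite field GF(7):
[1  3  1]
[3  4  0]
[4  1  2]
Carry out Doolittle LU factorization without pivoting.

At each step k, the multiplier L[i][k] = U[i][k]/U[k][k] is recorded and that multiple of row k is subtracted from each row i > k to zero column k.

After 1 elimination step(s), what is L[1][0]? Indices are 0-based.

L[1][0] = 3

[col 0] pivot 1
  R1 -= 3*R0 → (0, 2, 4)  (L[1][0] := 3)
  R2 -= 4*R0 → (0, 3, 5)  (L[2][0] := 4)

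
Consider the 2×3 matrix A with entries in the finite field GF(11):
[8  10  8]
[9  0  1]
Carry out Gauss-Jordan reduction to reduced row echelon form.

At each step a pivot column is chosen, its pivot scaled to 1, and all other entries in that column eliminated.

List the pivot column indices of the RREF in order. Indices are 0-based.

pivot(0,0)=8: scale R0 → (1, 4, 1)
  clear (1,0): R1 −= (9)R0 → (0, 8, 3)
pivot(1,1)=8: scale R1 → (0, 1, 10)
  clear (0,1): R0 −= (4)R1 → (1, 0, 5)

pivot columns: 0, 1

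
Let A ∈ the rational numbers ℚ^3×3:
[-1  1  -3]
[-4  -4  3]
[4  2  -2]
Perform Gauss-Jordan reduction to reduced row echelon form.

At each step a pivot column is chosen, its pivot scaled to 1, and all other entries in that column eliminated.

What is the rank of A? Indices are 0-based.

rank = 3

[1] R0 /= -1  ⇒  (1, -1, 3)
     R1 -= -4·R0  ⇒  (0, -8, 15)
     R2 -= 4·R0  ⇒  (0, 6, -14)
[2] R1 /= -8  ⇒  (0, 1, -15/8)
     R0 -= -1·R1  ⇒  (1, 0, 9/8)
     R2 -= 6·R1  ⇒  (0, 0, -11/4)
[3] R2 /= -11/4  ⇒  (0, 0, 1)
     R0 -= 9/8·R2  ⇒  (1, 0, 0)
     R1 -= -15/8·R2  ⇒  (0, 1, 0)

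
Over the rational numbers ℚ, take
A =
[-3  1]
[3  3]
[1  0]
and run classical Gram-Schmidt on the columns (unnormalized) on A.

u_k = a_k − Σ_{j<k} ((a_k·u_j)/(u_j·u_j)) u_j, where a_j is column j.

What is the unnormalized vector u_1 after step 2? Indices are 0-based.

u_1 = (37/19, 39/19, -6/19)

Step 1: u_0 = a_0 = (-3, 3, 1).
Step 2: u_1 = a_1 − (6/19)·u_0 = (37/19, 39/19, -6/19).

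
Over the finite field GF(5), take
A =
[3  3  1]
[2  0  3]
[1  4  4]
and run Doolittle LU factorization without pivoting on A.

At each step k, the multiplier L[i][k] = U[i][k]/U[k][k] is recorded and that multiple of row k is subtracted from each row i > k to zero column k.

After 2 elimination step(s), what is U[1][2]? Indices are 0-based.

Step 1: pivot at (0,0) is 3.
  row1 ← row1 − (4)·row0  ⇒  L[1][0]=4, U row1=(0, 3, 4)
  row2 ← row2 − (2)·row0  ⇒  L[2][0]=2, U row2=(0, 3, 2)
Step 2: pivot at (1,1) is 3.
  row2 ← row2 − (1)·row1  ⇒  L[2][1]=1, U row2=(0, 0, 3)

U[1][2] = 4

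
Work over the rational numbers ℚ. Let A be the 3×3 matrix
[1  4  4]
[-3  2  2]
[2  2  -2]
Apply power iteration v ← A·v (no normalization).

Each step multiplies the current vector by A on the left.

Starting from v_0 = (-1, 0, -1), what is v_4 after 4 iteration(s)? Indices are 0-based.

v_4 = (311, 33, 16)

v_0 = (-1, 0, -1).
v_1 = A·v_0 = (-5, 1, 0).
v_2 = A·v_1 = (-1, 17, -8).
v_3 = A·v_2 = (35, 21, 48).
v_4 = A·v_3 = (311, 33, 16).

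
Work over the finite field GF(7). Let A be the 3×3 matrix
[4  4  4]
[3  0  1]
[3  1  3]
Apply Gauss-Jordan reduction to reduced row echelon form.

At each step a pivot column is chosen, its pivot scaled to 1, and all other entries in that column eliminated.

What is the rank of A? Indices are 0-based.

[1] R0 /= 4  ⇒  (1, 1, 1)
     R1 -= 3·R0  ⇒  (0, 4, 5)
     R2 -= 3·R0  ⇒  (0, 5, 0)
[2] R1 /= 4  ⇒  (0, 1, 3)
     R0 -= 1·R1  ⇒  (1, 0, 5)
     R2 -= 5·R1  ⇒  (0, 0, 6)
[3] R2 /= 6  ⇒  (0, 0, 1)
     R0 -= 5·R2  ⇒  (1, 0, 0)
     R1 -= 3·R2  ⇒  (0, 1, 0)

rank = 3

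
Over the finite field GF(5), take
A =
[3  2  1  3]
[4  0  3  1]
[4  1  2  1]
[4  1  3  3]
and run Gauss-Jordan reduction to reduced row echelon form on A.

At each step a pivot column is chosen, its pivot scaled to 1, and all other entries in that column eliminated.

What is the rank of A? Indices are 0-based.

rank = 4

pivot(0,0)=3: scale R0 → (1, 4, 2, 1)
  clear (1,0): R1 −= (4)R0 → (0, 4, 0, 2)
  clear (2,0): R2 −= (4)R0 → (0, 0, 4, 2)
  clear (3,0): R3 −= (4)R0 → (0, 0, 0, 4)
pivot(1,1)=4: scale R1 → (0, 1, 0, 3)
  clear (0,1): R0 −= (4)R1 → (1, 0, 2, 4)
pivot(2,2)=4: scale R2 → (0, 0, 1, 3)
  clear (0,2): R0 −= (2)R2 → (1, 0, 0, 3)
pivot(3,3)=4: scale R3 → (0, 0, 0, 1)
  clear (0,3): R0 −= (3)R3 → (1, 0, 0, 0)
  clear (1,3): R1 −= (3)R3 → (0, 1, 0, 0)
  clear (2,3): R2 −= (3)R3 → (0, 0, 1, 0)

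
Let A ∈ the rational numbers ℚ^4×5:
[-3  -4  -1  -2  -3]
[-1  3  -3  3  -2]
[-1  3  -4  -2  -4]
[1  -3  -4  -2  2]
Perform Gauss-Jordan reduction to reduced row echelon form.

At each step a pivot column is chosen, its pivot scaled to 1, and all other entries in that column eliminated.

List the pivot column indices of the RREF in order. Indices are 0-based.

pivot columns: 0, 1, 2, 3

step 1: normalize row 0 (÷-3) = (1, 4/3, 1/3, 2/3, 1)
  row 1: subtract -1×row0 = (0, 13/3, -8/3, 11/3, -1)
  row 2: subtract -1×row0 = (0, 13/3, -11/3, -4/3, -3)
  row 3: subtract 1×row0 = (0, -13/3, -13/3, -8/3, 1)
step 2: normalize row 1 (÷13/3) = (0, 1, -8/13, 11/13, -3/13)
  row 0: subtract 4/3×row1 = (1, 0, 15/13, -6/13, 17/13)
  row 2: subtract 13/3×row1 = (0, 0, -1, -5, -2)
  row 3: subtract -13/3×row1 = (0, 0, -7, 1, 0)
step 3: normalize row 2 (÷-1) = (0, 0, 1, 5, 2)
  row 0: subtract 15/13×row2 = (1, 0, 0, -81/13, -1)
  row 1: subtract -8/13×row2 = (0, 1, 0, 51/13, 1)
  row 3: subtract -7×row2 = (0, 0, 0, 36, 14)
step 4: normalize row 3 (÷36) = (0, 0, 0, 1, 7/18)
  row 0: subtract -81/13×row3 = (1, 0, 0, 0, 37/26)
  row 1: subtract 51/13×row3 = (0, 1, 0, 0, -41/78)
  row 2: subtract 5×row3 = (0, 0, 1, 0, 1/18)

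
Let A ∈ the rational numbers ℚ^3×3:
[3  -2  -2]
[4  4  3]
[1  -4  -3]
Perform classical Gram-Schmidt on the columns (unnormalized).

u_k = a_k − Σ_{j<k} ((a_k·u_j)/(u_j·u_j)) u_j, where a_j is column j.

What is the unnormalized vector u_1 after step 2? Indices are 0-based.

Step 1: u_0 = a_0 = (3, 4, 1).
Step 2: u_1 = a_1 − (3/13)·u_0 = (-35/13, 40/13, -55/13).

u_1 = (-35/13, 40/13, -55/13)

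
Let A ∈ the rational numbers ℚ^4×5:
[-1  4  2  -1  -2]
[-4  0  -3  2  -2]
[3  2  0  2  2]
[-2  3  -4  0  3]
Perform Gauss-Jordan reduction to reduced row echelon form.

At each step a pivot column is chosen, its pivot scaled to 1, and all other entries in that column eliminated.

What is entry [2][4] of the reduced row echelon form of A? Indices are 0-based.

M[2][4] = -346/303

[1] R0 /= -1  ⇒  (1, -4, -2, 1, 2)
     R1 -= -4·R0  ⇒  (0, -16, -11, 6, 6)
     R2 -= 3·R0  ⇒  (0, 14, 6, -1, -4)
     R3 -= -2·R0  ⇒  (0, -5, -8, 2, 7)
[2] R1 /= -16  ⇒  (0, 1, 11/16, -3/8, -3/8)
     R0 -= -4·R1  ⇒  (1, 0, 3/4, -1/2, 1/2)
     R2 -= 14·R1  ⇒  (0, 0, -29/8, 17/4, 5/4)
     R3 -= -5·R1  ⇒  (0, 0, -73/16, 1/8, 41/8)
[3] R2 /= -29/8  ⇒  (0, 0, 1, -34/29, -10/29)
     R0 -= 3/4·R2  ⇒  (1, 0, 0, 11/29, 22/29)
     R1 -= 11/16·R2  ⇒  (0, 1, 0, 25/58, -4/29)
     R3 -= -73/16·R2  ⇒  (0, 0, 0, -303/58, 103/29)
[4] R3 /= -303/58  ⇒  (0, 0, 0, 1, -206/303)
     R0 -= 11/29·R3  ⇒  (1, 0, 0, 0, 308/303)
     R1 -= 25/58·R3  ⇒  (0, 1, 0, 0, 47/303)
     R2 -= -34/29·R3  ⇒  (0, 0, 1, 0, -346/303)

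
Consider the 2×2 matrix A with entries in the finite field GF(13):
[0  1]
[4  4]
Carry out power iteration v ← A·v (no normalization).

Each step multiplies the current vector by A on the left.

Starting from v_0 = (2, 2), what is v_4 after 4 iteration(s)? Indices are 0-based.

v_4 = (1, 6)

v_0 = (2, 2).
v_1 = A·v_0 = (2, 3).
v_2 = A·v_1 = (3, 7).
v_3 = A·v_2 = (7, 1).
v_4 = A·v_3 = (1, 6).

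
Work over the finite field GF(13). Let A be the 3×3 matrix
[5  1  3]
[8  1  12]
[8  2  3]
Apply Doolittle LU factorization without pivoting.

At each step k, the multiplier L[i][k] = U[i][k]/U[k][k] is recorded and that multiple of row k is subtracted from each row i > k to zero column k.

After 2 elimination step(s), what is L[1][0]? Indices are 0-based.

Step 1: pivot at (0,0) is 5.
  row1 ← row1 − (12)·row0  ⇒  L[1][0]=12, U row1=(0, 2, 2)
  row2 ← row2 − (12)·row0  ⇒  L[2][0]=12, U row2=(0, 3, 6)
Step 2: pivot at (1,1) is 2.
  row2 ← row2 − (8)·row1  ⇒  L[2][1]=8, U row2=(0, 0, 3)

L[1][0] = 12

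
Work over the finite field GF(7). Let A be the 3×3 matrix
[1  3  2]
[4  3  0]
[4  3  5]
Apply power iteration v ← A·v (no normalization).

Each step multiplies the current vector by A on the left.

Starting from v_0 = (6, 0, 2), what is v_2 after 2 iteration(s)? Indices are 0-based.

v_0 = (6, 0, 2).
v_1 = A·v_0 = (3, 3, 6).
v_2 = A·v_1 = (3, 0, 2).

v_2 = (3, 0, 2)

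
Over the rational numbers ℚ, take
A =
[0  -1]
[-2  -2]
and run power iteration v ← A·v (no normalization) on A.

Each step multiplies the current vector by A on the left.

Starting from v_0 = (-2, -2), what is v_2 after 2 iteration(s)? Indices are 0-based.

v_2 = (-8, -20)

v_0 = (-2, -2).
v_1 = A·v_0 = (2, 8).
v_2 = A·v_1 = (-8, -20).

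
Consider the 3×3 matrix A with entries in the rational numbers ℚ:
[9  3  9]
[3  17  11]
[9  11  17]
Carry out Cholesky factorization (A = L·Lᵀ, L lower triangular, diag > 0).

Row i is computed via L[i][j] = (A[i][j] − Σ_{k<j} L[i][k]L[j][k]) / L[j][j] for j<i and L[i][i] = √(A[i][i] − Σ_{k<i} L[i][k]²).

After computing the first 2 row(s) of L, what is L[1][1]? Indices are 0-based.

L[1][1] = 4

Step 1: L[0][0] = √(9) = 3.
  L[1][0] = (3) / L[0][0] = 1.
Step 2: L[1][1] = √(16) = 4.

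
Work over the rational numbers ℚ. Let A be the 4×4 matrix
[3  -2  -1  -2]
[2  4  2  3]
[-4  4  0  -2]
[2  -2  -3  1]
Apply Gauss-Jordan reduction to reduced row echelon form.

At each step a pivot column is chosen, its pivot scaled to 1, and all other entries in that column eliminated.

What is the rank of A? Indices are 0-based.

[1] R0 /= 3  ⇒  (1, -2/3, -1/3, -2/3)
     R1 -= 2·R0  ⇒  (0, 16/3, 8/3, 13/3)
     R2 -= -4·R0  ⇒  (0, 4/3, -4/3, -14/3)
     R3 -= 2·R0  ⇒  (0, -2/3, -7/3, 7/3)
[2] R1 /= 16/3  ⇒  (0, 1, 1/2, 13/16)
     R0 -= -2/3·R1  ⇒  (1, 0, 0, -1/8)
     R2 -= 4/3·R1  ⇒  (0, 0, -2, -23/4)
     R3 -= -2/3·R1  ⇒  (0, 0, -2, 23/8)
[3] R2 /= -2  ⇒  (0, 0, 1, 23/8)
     R1 -= 1/2·R2  ⇒  (0, 1, 0, -5/8)
     R3 -= -2·R2  ⇒  (0, 0, 0, 69/8)
[4] R3 /= 69/8  ⇒  (0, 0, 0, 1)
     R0 -= -1/8·R3  ⇒  (1, 0, 0, 0)
     R1 -= -5/8·R3  ⇒  (0, 1, 0, 0)
     R2 -= 23/8·R3  ⇒  (0, 0, 1, 0)

rank = 4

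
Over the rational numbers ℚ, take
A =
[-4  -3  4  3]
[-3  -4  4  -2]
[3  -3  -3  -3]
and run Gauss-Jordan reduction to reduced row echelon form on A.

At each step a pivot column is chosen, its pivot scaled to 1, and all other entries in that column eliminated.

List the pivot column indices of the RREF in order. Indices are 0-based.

step 1: normalize row 0 (÷-4) = (1, 3/4, -1, -3/4)
  row 1: subtract -3×row0 = (0, -7/4, 1, -17/4)
  row 2: subtract 3×row0 = (0, -21/4, 0, -3/4)
step 2: normalize row 1 (÷-7/4) = (0, 1, -4/7, 17/7)
  row 0: subtract 3/4×row1 = (1, 0, -4/7, -18/7)
  row 2: subtract -21/4×row1 = (0, 0, -3, 12)
step 3: normalize row 2 (÷-3) = (0, 0, 1, -4)
  row 0: subtract -4/7×row2 = (1, 0, 0, -34/7)
  row 1: subtract -4/7×row2 = (0, 1, 0, 1/7)

pivot columns: 0, 1, 2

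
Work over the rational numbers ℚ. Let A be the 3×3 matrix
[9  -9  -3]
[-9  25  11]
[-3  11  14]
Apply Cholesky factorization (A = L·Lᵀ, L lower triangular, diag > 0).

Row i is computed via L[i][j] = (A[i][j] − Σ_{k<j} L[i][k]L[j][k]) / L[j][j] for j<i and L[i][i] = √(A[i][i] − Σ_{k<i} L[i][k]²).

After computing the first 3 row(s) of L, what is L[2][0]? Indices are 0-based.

L[2][0] = -1

Step 1: L[0][0] = √(9) = 3.
  L[1][0] = (-9) / L[0][0] = -3.
Step 2: L[1][1] = √(16) = 4.
  L[2][0] = (-3) / L[0][0] = -1.
  L[2][1] = (8) / L[1][1] = 2.
Step 3: L[2][2] = √(9) = 3.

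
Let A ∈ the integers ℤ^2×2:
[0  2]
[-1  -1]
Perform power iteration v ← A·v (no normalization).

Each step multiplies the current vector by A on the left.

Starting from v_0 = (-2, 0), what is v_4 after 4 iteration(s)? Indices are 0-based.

v_0 = (-2, 0).
v_1 = A·v_0 = (0, 2).
v_2 = A·v_1 = (4, -2).
v_3 = A·v_2 = (-4, -2).
v_4 = A·v_3 = (-4, 6).

v_4 = (-4, 6)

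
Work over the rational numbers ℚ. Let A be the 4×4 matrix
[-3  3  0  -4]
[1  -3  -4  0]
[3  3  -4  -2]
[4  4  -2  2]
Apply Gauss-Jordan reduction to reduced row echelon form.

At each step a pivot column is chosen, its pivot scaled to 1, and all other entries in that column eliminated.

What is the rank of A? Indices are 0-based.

step 1: normalize row 0 (÷-3) = (1, -1, 0, 4/3)
  row 1: subtract 1×row0 = (0, -2, -4, -4/3)
  row 2: subtract 3×row0 = (0, 6, -4, -6)
  row 3: subtract 4×row0 = (0, 8, -2, -10/3)
step 2: normalize row 1 (÷-2) = (0, 1, 2, 2/3)
  row 0: subtract -1×row1 = (1, 0, 2, 2)
  row 2: subtract 6×row1 = (0, 0, -16, -10)
  row 3: subtract 8×row1 = (0, 0, -18, -26/3)
step 3: normalize row 2 (÷-16) = (0, 0, 1, 5/8)
  row 0: subtract 2×row2 = (1, 0, 0, 3/4)
  row 1: subtract 2×row2 = (0, 1, 0, -7/12)
  row 3: subtract -18×row2 = (0, 0, 0, 31/12)
step 4: normalize row 3 (÷31/12) = (0, 0, 0, 1)
  row 0: subtract 3/4×row3 = (1, 0, 0, 0)
  row 1: subtract -7/12×row3 = (0, 1, 0, 0)
  row 2: subtract 5/8×row3 = (0, 0, 1, 0)

rank = 4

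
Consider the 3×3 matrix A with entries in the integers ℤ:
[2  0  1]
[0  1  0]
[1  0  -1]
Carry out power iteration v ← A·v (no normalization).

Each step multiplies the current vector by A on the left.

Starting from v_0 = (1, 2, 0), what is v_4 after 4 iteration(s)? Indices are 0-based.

v_4 = (26, 2, 7)

v_0 = (1, 2, 0).
v_1 = A·v_0 = (2, 2, 1).
v_2 = A·v_1 = (5, 2, 1).
v_3 = A·v_2 = (11, 2, 4).
v_4 = A·v_3 = (26, 2, 7).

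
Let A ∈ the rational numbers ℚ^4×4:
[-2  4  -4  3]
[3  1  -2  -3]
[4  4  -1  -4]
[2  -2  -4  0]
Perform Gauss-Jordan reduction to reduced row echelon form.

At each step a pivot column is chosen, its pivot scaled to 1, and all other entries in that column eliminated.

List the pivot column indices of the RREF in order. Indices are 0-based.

pivot columns: 0, 1, 2, 3

pivot(0,0)=-2: scale R0 → (1, -2, 2, -3/2)
  clear (1,0): R1 −= (3)R0 → (0, 7, -8, 3/2)
  clear (2,0): R2 −= (4)R0 → (0, 12, -9, 2)
  clear (3,0): R3 −= (2)R0 → (0, 2, -8, 3)
pivot(1,1)=7: scale R1 → (0, 1, -8/7, 3/14)
  clear (0,1): R0 −= (-2)R1 → (1, 0, -2/7, -15/14)
  clear (2,1): R2 −= (12)R1 → (0, 0, 33/7, -4/7)
  clear (3,1): R3 −= (2)R1 → (0, 0, -40/7, 18/7)
pivot(2,2)=33/7: scale R2 → (0, 0, 1, -4/33)
  clear (0,2): R0 −= (-2/7)R2 → (1, 0, 0, -73/66)
  clear (1,2): R1 −= (-8/7)R2 → (0, 1, 0, 5/66)
  clear (3,2): R3 −= (-40/7)R2 → (0, 0, 0, 62/33)
pivot(3,3)=62/33: scale R3 → (0, 0, 0, 1)
  clear (0,3): R0 −= (-73/66)R3 → (1, 0, 0, 0)
  clear (1,3): R1 −= (5/66)R3 → (0, 1, 0, 0)
  clear (2,3): R2 −= (-4/33)R3 → (0, 0, 1, 0)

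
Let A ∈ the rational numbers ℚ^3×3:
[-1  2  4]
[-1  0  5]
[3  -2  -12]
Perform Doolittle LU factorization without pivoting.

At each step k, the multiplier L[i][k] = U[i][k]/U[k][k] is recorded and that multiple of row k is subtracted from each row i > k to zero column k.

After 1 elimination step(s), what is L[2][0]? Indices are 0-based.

[col 0] pivot -1
  R1 -= 1*R0 → (0, -2, 1)  (L[1][0] := 1)
  R2 -= -3*R0 → (0, 4, 0)  (L[2][0] := -3)

L[2][0] = -3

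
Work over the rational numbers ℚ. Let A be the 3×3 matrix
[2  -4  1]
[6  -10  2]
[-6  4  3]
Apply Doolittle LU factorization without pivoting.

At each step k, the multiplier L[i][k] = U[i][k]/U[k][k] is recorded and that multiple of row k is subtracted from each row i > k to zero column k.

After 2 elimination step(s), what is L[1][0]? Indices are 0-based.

L[1][0] = 3

Step 1: pivot at (0,0) is 2.
  row1 ← row1 − (3)·row0  ⇒  L[1][0]=3, U row1=(0, 2, -1)
  row2 ← row2 − (-3)·row0  ⇒  L[2][0]=-3, U row2=(0, -8, 6)
Step 2: pivot at (1,1) is 2.
  row2 ← row2 − (-4)·row1  ⇒  L[2][1]=-4, U row2=(0, 0, 2)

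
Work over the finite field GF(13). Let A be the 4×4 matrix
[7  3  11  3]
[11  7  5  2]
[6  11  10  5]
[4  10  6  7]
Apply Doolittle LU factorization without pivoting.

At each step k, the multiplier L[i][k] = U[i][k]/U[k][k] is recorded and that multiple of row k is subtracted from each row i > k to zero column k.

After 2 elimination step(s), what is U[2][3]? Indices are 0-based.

[col 0] pivot 7
  R1 -= 9*R0 → (0, 6, 10, 1)  (L[1][0] := 9)
  R2 -= 12*R0 → (0, 1, 8, 8)  (L[2][0] := 12)
  R3 -= 8*R0 → (0, 12, 9, 9)  (L[3][0] := 8)
[col 1] pivot 6
  R2 -= 11*R1 → (0, 0, 2, 10)  (L[2][1] := 11)
  R3 -= 2*R1 → (0, 0, 2, 7)  (L[3][1] := 2)

U[2][3] = 10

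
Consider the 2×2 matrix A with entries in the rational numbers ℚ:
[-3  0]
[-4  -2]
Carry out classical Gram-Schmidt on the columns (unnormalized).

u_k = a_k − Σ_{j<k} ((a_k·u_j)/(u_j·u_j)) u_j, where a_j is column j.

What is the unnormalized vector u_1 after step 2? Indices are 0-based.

Step 1: u_0 = a_0 = (-3, -4).
Step 2: u_1 = a_1 − (8/25)·u_0 = (24/25, -18/25).

u_1 = (24/25, -18/25)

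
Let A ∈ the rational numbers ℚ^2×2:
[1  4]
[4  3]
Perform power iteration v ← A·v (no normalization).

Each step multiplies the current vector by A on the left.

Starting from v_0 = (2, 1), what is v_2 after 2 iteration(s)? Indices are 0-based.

v_2 = (50, 57)

v_0 = (2, 1).
v_1 = A·v_0 = (6, 11).
v_2 = A·v_1 = (50, 57).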